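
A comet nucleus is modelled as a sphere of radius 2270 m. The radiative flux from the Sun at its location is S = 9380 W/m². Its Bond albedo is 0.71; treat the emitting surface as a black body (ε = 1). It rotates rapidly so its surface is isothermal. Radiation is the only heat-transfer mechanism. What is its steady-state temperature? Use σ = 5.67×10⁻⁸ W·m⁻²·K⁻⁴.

T ≈ 331 K

At equilibrium, absorbed power = emitted power.
Absorbing cross-section = πr² = 1.619×10⁷ m²; emitting surface = 4πr² = 6.475×10⁷ m² (ratio 4).
(1−a)S·A_cross = εσ·A_surf·T⁴  ⇒  T⁴ = (1−a)S/(4σ).
T⁴ = 0.290·9380/(4·5.67×10⁻⁸) = 1.199×10¹⁰ K⁴.
T = (1.199×10¹⁰)^(1/4).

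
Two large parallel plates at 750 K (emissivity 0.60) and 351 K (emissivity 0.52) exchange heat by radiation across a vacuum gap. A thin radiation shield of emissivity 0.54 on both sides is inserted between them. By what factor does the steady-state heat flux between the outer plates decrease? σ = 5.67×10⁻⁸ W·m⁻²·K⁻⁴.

Without shield: q₀ = σΔ(T⁴)/(1/ε₁+1/ε₂−1) with denominator 2.590.
With shield the two gaps are in series; the resistances add: (1/ε₁+1/ε_s−1)+(1/ε_s+1/ε₂−1) = 2.519+2.775 = 5.293.
Heat-flux ratio q₀/q = 5.293/2.590.

factor ≈ 2.04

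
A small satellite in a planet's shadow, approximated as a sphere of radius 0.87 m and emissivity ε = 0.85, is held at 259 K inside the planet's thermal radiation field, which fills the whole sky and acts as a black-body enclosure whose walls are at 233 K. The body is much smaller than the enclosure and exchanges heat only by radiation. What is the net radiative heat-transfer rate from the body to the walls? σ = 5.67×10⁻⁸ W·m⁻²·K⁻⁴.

For a small grey body in a large enclosure: P_net = εσA(T_body⁴ − T_wall⁴).
A = 4πr² = 9.511 m²; T_body⁴ − T_wall⁴ = 4.500×10⁹ − 2.947×10⁹ = 1.553×10⁹ K⁴.
|P_net| = 0.85·5.67×10⁻⁸·9.511·1.553×10⁹.

P_net ≈ 712 W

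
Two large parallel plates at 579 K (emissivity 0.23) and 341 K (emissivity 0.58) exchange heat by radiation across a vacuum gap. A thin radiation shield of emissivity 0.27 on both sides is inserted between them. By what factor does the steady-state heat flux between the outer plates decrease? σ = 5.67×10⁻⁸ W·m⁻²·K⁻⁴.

Without shield: q₀ = σΔ(T⁴)/(1/ε₁+1/ε₂−1) with denominator 5.072.
With shield the two gaps are in series; the resistances add: (1/ε₁+1/ε_s−1)+(1/ε_s+1/ε₂−1) = 7.052+4.428 = 11.48.
Heat-flux ratio q₀/q = 11.48/5.072.

factor ≈ 2.26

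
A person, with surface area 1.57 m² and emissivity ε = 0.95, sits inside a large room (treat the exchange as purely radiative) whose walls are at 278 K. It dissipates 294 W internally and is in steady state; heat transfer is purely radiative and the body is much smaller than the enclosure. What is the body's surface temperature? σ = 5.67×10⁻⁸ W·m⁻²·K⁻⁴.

For a small grey body in a large enclosure, net radiated power = εσA(T⁴ − T_w⁴).
Steady state: P = εσA(T⁴ − T_w⁴) with A = 1.57 m².
T⁴ = P/(εσA) + T_w⁴ = 294/(0.95·5.67×10⁻⁸·1.570) + (278)⁴
    = 3.476×10⁹ + 5.973×10⁹ = 9.449×10⁹ K⁴.

T ≈ 312 K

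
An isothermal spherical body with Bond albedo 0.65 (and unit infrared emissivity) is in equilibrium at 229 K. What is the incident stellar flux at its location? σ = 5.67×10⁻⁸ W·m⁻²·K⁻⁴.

(1−a)S·πr² = σ·4πr²·T⁴ ⇒ S = 4σT⁴/(1−a).
S = 4·5.67×10⁻⁸·2.750×10⁹/0.350.

S ≈ 1780 W/m²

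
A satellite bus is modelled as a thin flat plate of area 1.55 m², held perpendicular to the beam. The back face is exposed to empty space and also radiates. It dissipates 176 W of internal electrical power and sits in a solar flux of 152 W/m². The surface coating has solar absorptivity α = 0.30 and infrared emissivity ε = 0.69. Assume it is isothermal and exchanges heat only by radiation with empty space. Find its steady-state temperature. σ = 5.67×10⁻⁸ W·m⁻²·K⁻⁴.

At steady state, absorbed solar power + internal power = radiated power.
Absorbed: α·S·A_cross = 0.30·152·1.550 = 70.68 W (cross-section A).
Total input = 70.68 + 176 = 246.7 W.
Radiated: εσ·A_surf·T⁴ with A_surf = 2A = 3.100 m².
T⁴ = 246.7/(0.69·5.67×10⁻⁸·3.100) = 2.034×10⁹ K⁴.

T ≈ 212 K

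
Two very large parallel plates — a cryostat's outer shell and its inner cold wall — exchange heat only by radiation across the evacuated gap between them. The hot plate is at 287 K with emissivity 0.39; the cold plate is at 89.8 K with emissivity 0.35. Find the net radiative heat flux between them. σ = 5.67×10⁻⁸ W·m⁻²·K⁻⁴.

For two infinite grey parallel plates, q = σ(T₁⁴ − T₂⁴)/(1/ε₁ + 1/ε₂ − 1).
T₁⁴ − T₂⁴ = 6.785×10⁹ − 6.503×10⁷ = 6.720×10⁹ K⁴.
1/ε₁ + 1/ε₂ − 1 = 2.564 + 2.857 − 1 = 4.421.
q = 5.67×10⁻⁸ × 6.720×10⁹ / 4.421.

q ≈ 86.2 W/m²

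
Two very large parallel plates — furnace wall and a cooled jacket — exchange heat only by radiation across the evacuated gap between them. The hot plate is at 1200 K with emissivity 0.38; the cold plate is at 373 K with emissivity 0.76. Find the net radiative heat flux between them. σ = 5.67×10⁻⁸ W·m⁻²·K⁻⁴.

For two infinite grey parallel plates, q = σ(T₁⁴ − T₂⁴)/(1/ε₁ + 1/ε₂ − 1).
T₁⁴ − T₂⁴ = 2.074×10¹² − 1.936×10¹⁰ = 2.054×10¹² K⁴.
1/ε₁ + 1/ε₂ − 1 = 2.632 + 1.316 − 1 = 2.947.
q = 5.67×10⁻⁸ × 2.054×10¹² / 2.947.

q ≈ 39500 W/m²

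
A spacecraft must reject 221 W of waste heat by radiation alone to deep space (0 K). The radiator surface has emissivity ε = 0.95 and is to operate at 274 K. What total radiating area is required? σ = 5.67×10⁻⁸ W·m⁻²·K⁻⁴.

P = εσA T⁴ ⇒ A = P/(εσT⁴).
T⁴ = 5.636×10⁹ K⁴.
A = 221/(0.95 × 5.67×10⁻⁸ × 5.636×10⁹).

A ≈ 0.728 m²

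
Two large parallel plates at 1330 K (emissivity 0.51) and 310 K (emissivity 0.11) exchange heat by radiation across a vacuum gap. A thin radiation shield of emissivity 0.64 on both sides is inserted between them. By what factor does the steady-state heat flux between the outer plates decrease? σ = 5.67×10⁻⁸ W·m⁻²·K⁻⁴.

factor ≈ 1.21

Without shield: q₀ = σΔ(T⁴)/(1/ε₁+1/ε₂−1) with denominator 10.05.
With shield the two gaps are in series; the resistances add: (1/ε₁+1/ε_s−1)+(1/ε_s+1/ε₂−1) = 2.523+9.653 = 12.18.
Heat-flux ratio q₀/q = 12.18/10.05.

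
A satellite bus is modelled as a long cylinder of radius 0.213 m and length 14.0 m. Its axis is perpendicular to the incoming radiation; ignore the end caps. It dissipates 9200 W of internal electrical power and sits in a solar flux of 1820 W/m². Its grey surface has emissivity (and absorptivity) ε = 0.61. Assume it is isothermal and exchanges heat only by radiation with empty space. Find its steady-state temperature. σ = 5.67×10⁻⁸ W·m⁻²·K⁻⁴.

At steady state, absorbed solar power + internal power = radiated power.
Absorbed: α·S·A_cross = 0.61·1820·5.964 = 6621 W (cross-section 2rL).
Total input = 6621 + 9200 = 15820 W.
Radiated: εσ·A_surf·T⁴ with A_surf = 2πrL = 18.74 m².
T⁴ = 15820/(0.61·5.67×10⁻⁸·18.74) = 2.441×10¹⁰ K⁴.

T ≈ 395 K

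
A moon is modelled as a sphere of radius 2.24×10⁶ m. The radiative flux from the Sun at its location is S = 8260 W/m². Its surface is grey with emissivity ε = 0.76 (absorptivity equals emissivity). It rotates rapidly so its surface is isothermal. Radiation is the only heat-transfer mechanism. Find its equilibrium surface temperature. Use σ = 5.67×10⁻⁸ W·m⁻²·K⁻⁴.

At equilibrium, absorbed power = emitted power.
Absorbing cross-section = πr² = 1.576×10¹³ m²; emitting surface = 4πr² = 6.305×10¹³ m² (ratio 4).
εS·A_cross = εσ·A_surf·T⁴  ⇒  T⁴ = S/(4σ)   (ε cancels).
T⁴ = 8260/(4·5.67×10⁻⁸) = 3.642×10¹⁰ K⁴.
T = (3.642×10¹⁰)^(1/4).

T ≈ 437 K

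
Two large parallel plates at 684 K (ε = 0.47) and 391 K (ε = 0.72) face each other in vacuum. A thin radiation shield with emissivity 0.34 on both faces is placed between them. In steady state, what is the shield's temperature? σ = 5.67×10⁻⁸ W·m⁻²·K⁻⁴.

In steady state the net flux on the hot side equals that on the cold side.
σ(T₁⁴−T_s⁴)/D₁ = σ(T_s⁴−T₂⁴)/D₂, with D₁ = 1/ε₁+1/ε_s−1 = 4.069, D₂ = 1/ε_s+1/ε₂−1 = 3.330.
Solve for T_s⁴: T_s⁴ = (D₂·T₁⁴ + D₁·T₂⁴)/(D₁+D₂) = 1.114×10¹¹ K⁴.

T_s ≈ 578 K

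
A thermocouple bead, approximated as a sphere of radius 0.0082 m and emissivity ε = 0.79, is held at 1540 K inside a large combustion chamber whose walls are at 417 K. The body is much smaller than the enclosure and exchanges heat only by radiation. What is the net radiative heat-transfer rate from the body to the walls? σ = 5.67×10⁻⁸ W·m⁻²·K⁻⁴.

P_net ≈ 212 W

For a small grey body in a large enclosure: P_net = εσA(T_body⁴ − T_wall⁴).
A = 4πr² = 8.450×10⁻⁴ m²; T_body⁴ − T_wall⁴ = 5.624×10¹² − 3.024×10¹⁰ = 5.594×10¹² K⁴.
|P_net| = 0.79·5.67×10⁻⁸·8.450×10⁻⁴·5.594×10¹².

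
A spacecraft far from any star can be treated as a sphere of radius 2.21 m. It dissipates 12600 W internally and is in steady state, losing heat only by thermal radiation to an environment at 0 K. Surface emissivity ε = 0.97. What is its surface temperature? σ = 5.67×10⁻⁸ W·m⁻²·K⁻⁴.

Steady state: internal power = radiated power, P = εσA T⁴.
Radiating area A = 4πr² = 61.38 m².
T⁴ = P/(εσA) = 12600/(0.97·5.67×10⁻⁸·61.38) = 3.733×10⁹ K⁴.
T = (3.733×10⁹)^(1/4).

T ≈ 247 K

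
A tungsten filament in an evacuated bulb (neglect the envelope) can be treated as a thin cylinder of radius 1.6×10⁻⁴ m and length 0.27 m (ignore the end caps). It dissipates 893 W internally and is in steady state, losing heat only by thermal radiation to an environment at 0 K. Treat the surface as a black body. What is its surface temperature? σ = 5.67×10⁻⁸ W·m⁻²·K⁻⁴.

T ≈ 2760 K

Steady state: internal power = radiated power, P = εσA T⁴.
Radiating area A = 2πrL = 2.714×10⁻⁴ m².
T⁴ = P/(εσA) = 893/(1.0·5.67×10⁻⁸·2.714×10⁻⁴) = 5.802×10¹³ K⁴.
T = (5.802×10¹³)^(1/4).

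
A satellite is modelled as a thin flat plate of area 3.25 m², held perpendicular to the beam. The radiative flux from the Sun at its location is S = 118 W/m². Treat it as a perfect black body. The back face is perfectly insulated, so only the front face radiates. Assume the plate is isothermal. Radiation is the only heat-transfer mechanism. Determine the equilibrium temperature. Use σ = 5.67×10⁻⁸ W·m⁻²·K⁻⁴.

T ≈ 214 K

At equilibrium, absorbed power = emitted power.
Absorbing cross-section = A = 3.250 m²; emitting surface = A = 3.250 m² (ratio 1).
S·A_cross = εσ·A_surf·T⁴  ⇒  T⁴ = S/(1σ).
T⁴ = 1.00·118/(1·5.67×10⁻⁸) = 2.081×10⁹ K⁴.
T = (2.081×10⁹)^(1/4).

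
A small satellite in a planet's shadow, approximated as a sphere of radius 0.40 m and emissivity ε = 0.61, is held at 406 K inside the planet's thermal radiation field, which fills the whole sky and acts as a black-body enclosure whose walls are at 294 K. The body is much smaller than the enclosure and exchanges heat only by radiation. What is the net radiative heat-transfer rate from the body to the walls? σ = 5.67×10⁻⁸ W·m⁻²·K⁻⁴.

P_net ≈ 1370 W

For a small grey body in a large enclosure: P_net = εσA(T_body⁴ − T_wall⁴).
A = 4πr² = 2.011 m²; T_body⁴ − T_wall⁴ = 2.717×10¹⁰ − 7.471×10⁹ = 1.970×10¹⁰ K⁴.
|P_net| = 0.61·5.67×10⁻⁸·2.011·1.970×10¹⁰.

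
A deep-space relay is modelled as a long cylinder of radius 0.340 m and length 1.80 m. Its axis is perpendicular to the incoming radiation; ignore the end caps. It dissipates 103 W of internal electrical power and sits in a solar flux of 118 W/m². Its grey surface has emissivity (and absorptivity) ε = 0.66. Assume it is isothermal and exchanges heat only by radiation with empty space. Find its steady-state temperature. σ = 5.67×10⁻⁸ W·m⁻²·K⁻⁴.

T ≈ 193 K

At steady state, absorbed solar power + internal power = radiated power.
Absorbed: α·S·A_cross = 0.66·118·1.224 = 95.33 W (cross-section 2rL).
Total input = 95.33 + 103 = 198.3 W.
Radiated: εσ·A_surf·T⁴ with A_surf = 2πrL = 3.845 m².
T⁴ = 198.3/(0.66·5.67×10⁻⁸·3.845) = 1.378×10⁹ K⁴.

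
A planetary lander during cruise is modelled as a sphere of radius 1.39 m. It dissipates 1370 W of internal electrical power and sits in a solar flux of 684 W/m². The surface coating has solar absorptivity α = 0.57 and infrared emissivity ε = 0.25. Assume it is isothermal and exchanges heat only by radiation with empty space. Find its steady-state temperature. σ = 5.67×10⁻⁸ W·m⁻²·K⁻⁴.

At steady state, absorbed solar power + internal power = radiated power.
Absorbed: α·S·A_cross = 0.57·684·6.070 = 2367 W (cross-section πr²).
Total input = 2367 + 1370 = 3737 W.
Radiated: εσ·A_surf·T⁴ with A_surf = 4πr² = 24.28 m².
T⁴ = 3737/(0.25·5.67×10⁻⁸·24.28) = 1.086×10¹⁰ K⁴.

T ≈ 323 K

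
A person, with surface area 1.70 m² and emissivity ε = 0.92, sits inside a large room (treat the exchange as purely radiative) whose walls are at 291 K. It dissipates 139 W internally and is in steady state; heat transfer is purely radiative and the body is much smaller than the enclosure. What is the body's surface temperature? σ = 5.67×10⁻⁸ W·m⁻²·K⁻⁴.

T ≈ 306 K

For a small grey body in a large enclosure, net radiated power = εσA(T⁴ − T_w⁴).
Steady state: P = εσA(T⁴ − T_w⁴) with A = 1.70 m².
T⁴ = P/(εσA) + T_w⁴ = 139/(0.92·5.67×10⁻⁸·1.700) + (291)⁴
    = 1.567×10⁹ + 7.171×10⁹ = 8.738×10⁹ K⁴.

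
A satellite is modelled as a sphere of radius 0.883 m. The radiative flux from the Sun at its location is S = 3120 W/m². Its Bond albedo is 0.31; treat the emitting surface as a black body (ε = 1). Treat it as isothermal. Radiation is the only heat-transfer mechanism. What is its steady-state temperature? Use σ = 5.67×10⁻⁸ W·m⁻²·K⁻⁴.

T ≈ 312 K

At equilibrium, absorbed power = emitted power.
Absorbing cross-section = πr² = 2.449 m²; emitting surface = 4πr² = 9.798 m² (ratio 4).
(1−a)S·A_cross = εσ·A_surf·T⁴  ⇒  T⁴ = (1−a)S/(4σ).
T⁴ = 0.690·3120/(4·5.67×10⁻⁸) = 9.492×10⁹ K⁴.
T = (9.492×10⁹)^(1/4).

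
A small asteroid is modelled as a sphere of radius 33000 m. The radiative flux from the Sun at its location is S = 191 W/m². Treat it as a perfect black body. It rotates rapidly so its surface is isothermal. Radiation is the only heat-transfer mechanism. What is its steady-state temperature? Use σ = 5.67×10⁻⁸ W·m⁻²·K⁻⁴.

T ≈ 170 K

At equilibrium, absorbed power = emitted power.
Absorbing cross-section = πr² = 3.421×10⁹ m²; emitting surface = 4πr² = 1.368×10¹⁰ m² (ratio 4).
S·A_cross = εσ·A_surf·T⁴  ⇒  T⁴ = S/(4σ).
T⁴ = 1.00·191/(4·5.67×10⁻⁸) = 8.422×10⁸ K⁴.
T = (8.422×10⁸)^(1/4).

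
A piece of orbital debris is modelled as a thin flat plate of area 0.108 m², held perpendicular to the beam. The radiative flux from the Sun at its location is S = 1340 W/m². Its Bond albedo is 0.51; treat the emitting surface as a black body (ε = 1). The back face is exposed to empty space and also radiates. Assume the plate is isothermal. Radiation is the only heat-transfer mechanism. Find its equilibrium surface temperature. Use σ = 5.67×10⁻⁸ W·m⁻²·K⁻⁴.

At equilibrium, absorbed power = emitted power.
Absorbing cross-section = A = 0.1080 m²; emitting surface = 2A = 0.2160 m² (ratio 2).
(1−a)S·A_cross = εσ·A_surf·T⁴  ⇒  T⁴ = (1−a)S/(2σ).
T⁴ = 0.490·1340/(2·5.67×10⁻⁸) = 5.790×10⁹ K⁴.
T = (5.790×10⁹)^(1/4).

T ≈ 276 K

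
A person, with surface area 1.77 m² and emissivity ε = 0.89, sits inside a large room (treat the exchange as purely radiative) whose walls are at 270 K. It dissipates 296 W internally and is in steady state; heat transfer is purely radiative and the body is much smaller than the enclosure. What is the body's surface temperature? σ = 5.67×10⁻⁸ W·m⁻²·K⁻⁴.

T ≈ 305 K

For a small grey body in a large enclosure, net radiated power = εσA(T⁴ − T_w⁴).
Steady state: P = εσA(T⁴ − T_w⁴) with A = 1.77 m².
T⁴ = P/(εσA) + T_w⁴ = 296/(0.89·5.67×10⁻⁸·1.770) + (270)⁴
    = 3.314×10⁹ + 5.314×10⁹ = 8.628×10⁹ K⁴.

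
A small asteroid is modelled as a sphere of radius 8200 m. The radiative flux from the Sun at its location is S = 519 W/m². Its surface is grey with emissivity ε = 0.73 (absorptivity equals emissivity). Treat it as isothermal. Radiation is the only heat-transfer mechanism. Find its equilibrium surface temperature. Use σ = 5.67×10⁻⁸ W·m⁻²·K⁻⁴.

T ≈ 219 K

At equilibrium, absorbed power = emitted power.
Absorbing cross-section = πr² = 2.112×10⁸ m²; emitting surface = 4πr² = 8.450×10⁸ m² (ratio 4).
εS·A_cross = εσ·A_surf·T⁴  ⇒  T⁴ = S/(4σ)   (ε cancels).
T⁴ = 519/(4·5.67×10⁻⁸) = 2.288×10⁹ K⁴.
T = (2.288×10⁹)^(1/4).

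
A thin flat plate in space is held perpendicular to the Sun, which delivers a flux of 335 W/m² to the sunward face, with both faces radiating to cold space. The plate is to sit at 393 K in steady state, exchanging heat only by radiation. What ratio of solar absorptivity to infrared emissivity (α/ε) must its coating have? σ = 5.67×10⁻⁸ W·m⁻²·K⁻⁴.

Balance: αS·A = εσ·2A·T⁴ ⇒ α/ε = 2σT⁴/S.
α/ε = 2·5.67×10⁻⁸·(393)⁴/335 = 2·5.67×10⁻⁸·2.385×10¹⁰/335.

α/ε ≈ 8.07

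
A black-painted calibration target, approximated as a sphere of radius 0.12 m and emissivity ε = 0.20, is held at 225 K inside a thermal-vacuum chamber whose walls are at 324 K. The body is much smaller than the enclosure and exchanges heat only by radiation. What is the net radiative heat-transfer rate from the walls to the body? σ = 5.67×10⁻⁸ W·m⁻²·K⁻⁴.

P_net ≈ 17.4 W

For a small grey body in a large enclosure: P_net = εσA(T_body⁴ − T_wall⁴).
A = 4πr² = 0.1810 m²; T_body⁴ − T_wall⁴ = 2.563×10⁹ − 1.102×10¹⁰ = -8.457×10⁹ K⁴.
|P_net| = 0.20·5.67×10⁻⁸·0.1810·8.457×10⁹.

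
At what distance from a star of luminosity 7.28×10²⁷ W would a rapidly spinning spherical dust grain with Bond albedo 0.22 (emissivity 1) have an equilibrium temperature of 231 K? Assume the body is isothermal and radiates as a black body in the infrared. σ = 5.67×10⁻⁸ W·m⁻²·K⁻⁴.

For an isothermal black-emitting sphere, (1−a)S·πr² = σ·4πr²·T⁴ ⇒ S = 4σT⁴/(1−a).
S = 4·5.67×10⁻⁸·(231)⁴/0.780 = 827.9 W/m².
Flux falls as S = L/(4πd²), so d = √(L/(4πS)) = √(7.28×10²⁷/(4π·827.9)).

d ≈ 8.36×10¹¹ m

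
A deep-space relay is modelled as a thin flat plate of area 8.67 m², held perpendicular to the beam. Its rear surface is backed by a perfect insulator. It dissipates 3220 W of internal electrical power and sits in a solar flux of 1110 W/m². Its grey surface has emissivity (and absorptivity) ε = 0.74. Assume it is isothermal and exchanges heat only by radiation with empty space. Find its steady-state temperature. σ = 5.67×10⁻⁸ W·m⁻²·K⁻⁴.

T ≈ 411 K

At steady state, absorbed solar power + internal power = radiated power.
Absorbed: α·S·A_cross = 0.74·1110·8.670 = 7122 W (cross-section A).
Total input = 7122 + 3220 = 10340 W.
Radiated: εσ·A_surf·T⁴ with A_surf = A = 8.670 m².
T⁴ = 10340/(0.74·5.67×10⁻⁸·8.670) = 2.843×10¹⁰ K⁴.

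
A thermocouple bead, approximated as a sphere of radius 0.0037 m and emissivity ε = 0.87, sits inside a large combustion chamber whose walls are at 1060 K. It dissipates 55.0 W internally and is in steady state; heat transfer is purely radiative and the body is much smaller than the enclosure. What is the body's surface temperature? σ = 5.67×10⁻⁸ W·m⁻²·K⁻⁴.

T ≈ 1670 K

For a small grey body in a large enclosure, net radiated power = εσA(T⁴ − T_w⁴).
Steady state: P = εσA(T⁴ − T_w⁴) with A = 4πr² = 1.720×10⁻⁴ m².
T⁴ = P/(εσA) + T_w⁴ = 55.0/(0.87·5.67×10⁻⁸·1.720×10⁻⁴) + (1060)⁴
    = 6.481×10¹² + 1.262×10¹² = 7.744×10¹² K⁴.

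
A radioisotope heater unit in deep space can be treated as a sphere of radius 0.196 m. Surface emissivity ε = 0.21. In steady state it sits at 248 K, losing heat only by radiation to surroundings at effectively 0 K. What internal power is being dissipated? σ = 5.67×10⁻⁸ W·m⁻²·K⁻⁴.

P ≈ 21.7 W

Steady state: P = εσA T⁴.
A = 4πr² = 0.4827 m²; T⁴ = (248)⁴ = 3.783×10⁹ K⁴.
P = 0.21 × 5.67×10⁻⁸ × 0.4827 × 3.783×10⁹.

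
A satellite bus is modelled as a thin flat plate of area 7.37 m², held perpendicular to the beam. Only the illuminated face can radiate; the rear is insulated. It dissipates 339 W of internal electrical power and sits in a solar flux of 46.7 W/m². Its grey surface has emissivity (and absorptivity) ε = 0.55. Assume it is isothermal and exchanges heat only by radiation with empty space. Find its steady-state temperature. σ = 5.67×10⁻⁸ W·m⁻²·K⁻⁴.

T ≈ 219 K

At steady state, absorbed solar power + internal power = radiated power.
Absorbed: α·S·A_cross = 0.55·46.7·7.370 = 189.3 W (cross-section A).
Total input = 189.3 + 339 = 528.3 W.
Radiated: εσ·A_surf·T⁴ with A_surf = A = 7.370 m².
T⁴ = 528.3/(0.55·5.67×10⁻⁸·7.370) = 2.299×10⁹ K⁴.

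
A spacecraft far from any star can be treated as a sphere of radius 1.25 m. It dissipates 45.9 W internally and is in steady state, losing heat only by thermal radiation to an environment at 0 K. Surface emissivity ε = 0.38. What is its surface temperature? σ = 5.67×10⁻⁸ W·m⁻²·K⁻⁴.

Steady state: internal power = radiated power, P = εσA T⁴.
Radiating area A = 4πr² = 19.63 m².
T⁴ = P/(εσA) = 45.9/(0.38·5.67×10⁻⁸·19.63) = 1.085×10⁸ K⁴.
T = (1.085×10⁸)^(1/4).

T ≈ 102 K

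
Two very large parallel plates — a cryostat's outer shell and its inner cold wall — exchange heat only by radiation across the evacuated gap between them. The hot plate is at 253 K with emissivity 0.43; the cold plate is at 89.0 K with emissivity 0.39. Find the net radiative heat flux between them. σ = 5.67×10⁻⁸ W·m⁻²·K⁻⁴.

For two infinite grey parallel plates, q = σ(T₁⁴ − T₂⁴)/(1/ε₁ + 1/ε₂ − 1).
T₁⁴ − T₂⁴ = 4.097×10⁹ − 6.274×10⁷ = 4.034×10⁹ K⁴.
1/ε₁ + 1/ε₂ − 1 = 2.326 + 2.564 − 1 = 3.890.
q = 5.67×10⁻⁸ × 4.034×10⁹ / 3.890.

q ≈ 58.8 W/m²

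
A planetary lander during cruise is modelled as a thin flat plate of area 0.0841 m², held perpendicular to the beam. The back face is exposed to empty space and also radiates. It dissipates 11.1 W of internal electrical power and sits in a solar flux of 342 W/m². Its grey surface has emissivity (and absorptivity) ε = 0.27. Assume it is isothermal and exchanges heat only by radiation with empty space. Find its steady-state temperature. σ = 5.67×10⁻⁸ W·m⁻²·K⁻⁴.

T ≈ 293 K

At steady state, absorbed solar power + internal power = radiated power.
Absorbed: α·S·A_cross = 0.27·342·0.08410 = 7.766 W (cross-section A).
Total input = 7.766 + 11.1 = 18.87 W.
Radiated: εσ·A_surf·T⁴ with A_surf = 2A = 0.1682 m².
T⁴ = 18.87/(0.27·5.67×10⁻⁸·0.1682) = 7.327×10⁹ K⁴.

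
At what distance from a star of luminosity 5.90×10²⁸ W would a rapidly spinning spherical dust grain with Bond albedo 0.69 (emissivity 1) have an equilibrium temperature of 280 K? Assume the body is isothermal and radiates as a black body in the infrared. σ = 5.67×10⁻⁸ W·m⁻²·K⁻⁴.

d ≈ 1.02×10¹² m

For an isothermal black-emitting sphere, (1−a)S·πr² = σ·4πr²·T⁴ ⇒ S = 4σT⁴/(1−a).
S = 4·5.67×10⁻⁸·(280)⁴/0.310 = 4497 W/m².
Flux falls as S = L/(4πd²), so d = √(L/(4πS)) = √(5.90×10²⁸/(4π·4497)).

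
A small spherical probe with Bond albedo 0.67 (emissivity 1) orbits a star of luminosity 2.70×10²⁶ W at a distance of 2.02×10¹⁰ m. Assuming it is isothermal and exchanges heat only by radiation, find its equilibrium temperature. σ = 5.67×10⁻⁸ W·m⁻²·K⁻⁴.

First find the stellar flux at distance d: S = L/(4πd²) = 2.70×10²⁶/(4π·(2.02×10¹⁰)²) = 52660 W/m².
For an isothermal sphere, absorbed (1−a)S·πr² = emitted σ·4πr²·T⁴, so T⁴ = (1−a)S/(4σ).
T⁴ = 0.330·52660/(4·5.67×10⁻⁸) = 7.662×10¹⁰ K⁴.

T ≈ 526 K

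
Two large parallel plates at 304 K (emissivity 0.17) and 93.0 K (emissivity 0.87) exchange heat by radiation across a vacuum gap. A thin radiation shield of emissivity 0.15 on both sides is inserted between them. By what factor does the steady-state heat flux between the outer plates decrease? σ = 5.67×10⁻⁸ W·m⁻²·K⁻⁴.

Without shield: q₀ = σΔ(T⁴)/(1/ε₁+1/ε₂−1) with denominator 6.032.
With shield the two gaps are in series; the resistances add: (1/ε₁+1/ε_s−1)+(1/ε_s+1/ε₂−1) = 11.55+6.816 = 18.37.
Heat-flux ratio q₀/q = 18.37/6.032.

factor ≈ 3.04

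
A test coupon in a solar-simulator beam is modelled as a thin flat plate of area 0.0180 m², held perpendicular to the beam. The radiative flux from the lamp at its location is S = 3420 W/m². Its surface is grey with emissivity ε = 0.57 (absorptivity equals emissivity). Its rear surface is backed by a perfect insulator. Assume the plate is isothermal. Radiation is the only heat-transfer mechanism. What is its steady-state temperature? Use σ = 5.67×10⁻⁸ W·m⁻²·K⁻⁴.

T ≈ 496 K

At equilibrium, absorbed power = emitted power.
Absorbing cross-section = A = 0.01800 m²; emitting surface = A = 0.01800 m² (ratio 1).
εS·A_cross = εσ·A_surf·T⁴  ⇒  T⁴ = S/(1σ)   (ε cancels).
T⁴ = 3420/(1·5.67×10⁻⁸) = 6.032×10¹⁰ K⁴.
T = (6.032×10¹⁰)^(1/4).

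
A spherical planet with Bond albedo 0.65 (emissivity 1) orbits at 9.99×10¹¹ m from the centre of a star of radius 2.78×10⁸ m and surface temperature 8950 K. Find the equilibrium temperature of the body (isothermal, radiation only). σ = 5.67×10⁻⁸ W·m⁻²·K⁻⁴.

T ≈ 81.2 K

The star's surface emits σT_*⁴; at distance d the flux is S = σT_*⁴(R_*/d)².
S = 5.67×10⁻⁸·(8950)⁴·(2.78×10⁸/9.99×10¹¹)² = 28.17 W/m².
For an isothermal sphere T⁴ = (1−a)S/(4σ) = 4.348×10⁷ K⁴.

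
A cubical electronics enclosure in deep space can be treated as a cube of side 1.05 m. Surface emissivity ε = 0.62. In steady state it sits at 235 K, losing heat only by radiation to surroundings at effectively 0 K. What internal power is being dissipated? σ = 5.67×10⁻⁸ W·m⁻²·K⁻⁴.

P ≈ 709 W

Steady state: P = εσA T⁴.
A = 6L² = 6.615 m²; T⁴ = (235)⁴ = 3.050×10⁹ K⁴.
P = 0.62 × 5.67×10⁻⁸ × 6.615 × 3.050×10⁹.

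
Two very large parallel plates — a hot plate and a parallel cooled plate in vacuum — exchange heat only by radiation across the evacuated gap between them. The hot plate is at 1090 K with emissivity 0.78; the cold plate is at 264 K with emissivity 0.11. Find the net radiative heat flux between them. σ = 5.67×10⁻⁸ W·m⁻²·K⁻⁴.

q ≈ 8510 W/m²

For two infinite grey parallel plates, q = σ(T₁⁴ − T₂⁴)/(1/ε₁ + 1/ε₂ − 1).
T₁⁴ − T₂⁴ = 1.412×10¹² − 4.858×10⁹ = 1.407×10¹² K⁴.
1/ε₁ + 1/ε₂ − 1 = 1.282 + 9.091 − 1 = 9.373.
q = 5.67×10⁻⁸ × 1.407×10¹² / 9.373.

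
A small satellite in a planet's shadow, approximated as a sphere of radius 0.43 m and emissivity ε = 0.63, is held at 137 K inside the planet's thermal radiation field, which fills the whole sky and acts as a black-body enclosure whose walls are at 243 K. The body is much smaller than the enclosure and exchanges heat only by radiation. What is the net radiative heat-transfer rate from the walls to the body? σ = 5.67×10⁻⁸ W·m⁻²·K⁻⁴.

P_net ≈ 260 W

For a small grey body in a large enclosure: P_net = εσA(T_body⁴ − T_wall⁴).
A = 4πr² = 2.324 m²; T_body⁴ − T_wall⁴ = 3.523×10⁸ − 3.487×10⁹ = -3.135×10⁹ K⁴.
|P_net| = 0.63·5.67×10⁻⁸·2.324·3.135×10⁹.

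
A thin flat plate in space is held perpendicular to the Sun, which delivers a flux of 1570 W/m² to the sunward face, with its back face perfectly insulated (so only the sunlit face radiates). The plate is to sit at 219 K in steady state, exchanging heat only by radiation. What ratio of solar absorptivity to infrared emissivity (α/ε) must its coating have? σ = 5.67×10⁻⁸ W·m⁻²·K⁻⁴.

α/ε ≈ 0.0831

Balance: αS·A = εσ·1A·T⁴ ⇒ α/ε = σT⁴/S.
α/ε = 5.67×10⁻⁸·(219)⁴/1570 = 5.67×10⁻⁸·2.300×10⁹/1570.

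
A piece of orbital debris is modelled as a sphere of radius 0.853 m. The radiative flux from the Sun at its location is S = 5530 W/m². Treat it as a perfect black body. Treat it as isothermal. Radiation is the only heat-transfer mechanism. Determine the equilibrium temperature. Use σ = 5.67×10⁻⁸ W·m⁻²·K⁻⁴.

T ≈ 395 K

At equilibrium, absorbed power = emitted power.
Absorbing cross-section = πr² = 2.286 m²; emitting surface = 4πr² = 9.143 m² (ratio 4).
S·A_cross = εσ·A_surf·T⁴  ⇒  T⁴ = S/(4σ).
T⁴ = 1.00·5530/(4·5.67×10⁻⁸) = 2.438×10¹⁰ K⁴.
T = (2.438×10¹⁰)^(1/4).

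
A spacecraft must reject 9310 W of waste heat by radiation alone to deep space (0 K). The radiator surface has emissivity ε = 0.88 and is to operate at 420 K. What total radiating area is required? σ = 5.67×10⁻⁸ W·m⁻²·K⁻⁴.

A ≈ 6.00 m²

P = εσA T⁴ ⇒ A = P/(εσT⁴).
T⁴ = 3.112×10¹⁰ K⁴.
A = 9310/(0.88 × 5.67×10⁻⁸ × 3.112×10¹⁰).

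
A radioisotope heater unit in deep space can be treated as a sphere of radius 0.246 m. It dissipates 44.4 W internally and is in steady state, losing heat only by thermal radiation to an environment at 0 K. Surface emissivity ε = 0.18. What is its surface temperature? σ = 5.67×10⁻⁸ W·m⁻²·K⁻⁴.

T ≈ 275 K

Steady state: internal power = radiated power, P = εσA T⁴.
Radiating area A = 4πr² = 0.7605 m².
T⁴ = P/(εσA) = 44.4/(0.18·5.67×10⁻⁸·0.7605) = 5.721×10⁹ K⁴.
T = (5.721×10⁹)^(1/4).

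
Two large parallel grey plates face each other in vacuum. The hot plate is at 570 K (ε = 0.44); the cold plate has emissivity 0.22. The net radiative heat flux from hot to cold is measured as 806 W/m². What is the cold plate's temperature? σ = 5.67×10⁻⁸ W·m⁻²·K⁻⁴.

q = σ(T₁⁴ − T₂⁴)/(1/ε₁ + 1/ε₂ − 1); denominator = 5.818.
T₂⁴ = T₁⁴ − q·(1/ε₁+1/ε₂−1)/σ = 1.056×10¹¹ − 806·5.818/5.67×10⁻⁸
    = 2.285×10¹⁰ K⁴.

T₂ ≈ 389 K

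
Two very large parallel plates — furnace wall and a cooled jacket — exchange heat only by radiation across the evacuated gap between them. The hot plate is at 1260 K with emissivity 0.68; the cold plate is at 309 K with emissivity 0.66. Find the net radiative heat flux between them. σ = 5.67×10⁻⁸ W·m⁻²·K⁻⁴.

For two infinite grey parallel plates, q = σ(T₁⁴ − T₂⁴)/(1/ε₁ + 1/ε₂ − 1).
T₁⁴ − T₂⁴ = 2.520×10¹² − 9.117×10⁹ = 2.511×10¹² K⁴.
1/ε₁ + 1/ε₂ − 1 = 1.471 + 1.515 − 1 = 1.986.
q = 5.67×10⁻⁸ × 2.511×10¹² / 1.986.

q ≈ 71700 W/m²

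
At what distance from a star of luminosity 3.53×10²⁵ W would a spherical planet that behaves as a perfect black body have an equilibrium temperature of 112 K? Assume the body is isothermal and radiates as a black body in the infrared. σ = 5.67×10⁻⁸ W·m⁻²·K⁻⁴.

d ≈ 2.81×10¹¹ m

For an isothermal black-emitting sphere, (1−a)S·πr² = σ·4πr²·T⁴ ⇒ S = 4σT⁴/(1−a).
S = 4·5.67×10⁻⁸·(112)⁴/1.00 = 35.69 W/m².
Flux falls as S = L/(4πd²), so d = √(L/(4πS)) = √(3.53×10²⁵/(4π·35.69)).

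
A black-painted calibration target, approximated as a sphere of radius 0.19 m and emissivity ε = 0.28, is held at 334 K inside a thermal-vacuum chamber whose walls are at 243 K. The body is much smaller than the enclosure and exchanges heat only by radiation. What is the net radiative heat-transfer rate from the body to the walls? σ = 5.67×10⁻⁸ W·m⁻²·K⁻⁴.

P_net ≈ 64.5 W

For a small grey body in a large enclosure: P_net = εσA(T_body⁴ − T_wall⁴).
A = 4πr² = 0.4536 m²; T_body⁴ − T_wall⁴ = 1.244×10¹⁰ − 3.487×10⁹ = 8.958×10⁹ K⁴.
|P_net| = 0.28·5.67×10⁻⁸·0.4536·8.958×10⁹.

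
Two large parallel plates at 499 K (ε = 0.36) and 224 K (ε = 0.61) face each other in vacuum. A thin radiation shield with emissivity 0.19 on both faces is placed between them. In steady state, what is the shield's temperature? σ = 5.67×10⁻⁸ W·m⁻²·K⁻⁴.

In steady state the net flux on the hot side equals that on the cold side.
σ(T₁⁴−T_s⁴)/D₁ = σ(T_s⁴−T₂⁴)/D₂, with D₁ = 1/ε₁+1/ε_s−1 = 7.041, D₂ = 1/ε_s+1/ε₂−1 = 5.903.
Solve for T_s⁴: T_s⁴ = (D₂·T₁⁴ + D₁·T₂⁴)/(D₁+D₂) = 2.964×10¹⁰ K⁴.

T_s ≈ 415 K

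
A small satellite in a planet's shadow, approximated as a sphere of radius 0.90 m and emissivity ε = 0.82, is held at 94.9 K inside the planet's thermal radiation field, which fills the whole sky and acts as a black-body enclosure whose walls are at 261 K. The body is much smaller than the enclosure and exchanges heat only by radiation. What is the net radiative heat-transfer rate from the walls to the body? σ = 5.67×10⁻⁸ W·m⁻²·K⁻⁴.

For a small grey body in a large enclosure: P_net = εσA(T_body⁴ − T_wall⁴).
A = 4πr² = 10.18 m²; T_body⁴ − T_wall⁴ = 8.111×10⁷ − 4.640×10⁹ = -4.559×10⁹ K⁴.
|P_net| = 0.82·5.67×10⁻⁸·10.18·4.559×10⁹.

P_net ≈ 2160 W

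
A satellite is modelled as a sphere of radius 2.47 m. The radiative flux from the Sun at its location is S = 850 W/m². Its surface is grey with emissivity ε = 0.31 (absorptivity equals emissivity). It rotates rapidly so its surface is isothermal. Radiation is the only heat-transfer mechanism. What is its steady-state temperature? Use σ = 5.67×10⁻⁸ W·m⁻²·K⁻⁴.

T ≈ 247 K

At equilibrium, absorbed power = emitted power.
Absorbing cross-section = πr² = 19.17 m²; emitting surface = 4πr² = 76.67 m² (ratio 4).
εS·A_cross = εσ·A_surf·T⁴  ⇒  T⁴ = S/(4σ)   (ε cancels).
T⁴ = 850/(4·5.67×10⁻⁸) = 3.748×10⁹ K⁴.
T = (3.748×10⁹)^(1/4).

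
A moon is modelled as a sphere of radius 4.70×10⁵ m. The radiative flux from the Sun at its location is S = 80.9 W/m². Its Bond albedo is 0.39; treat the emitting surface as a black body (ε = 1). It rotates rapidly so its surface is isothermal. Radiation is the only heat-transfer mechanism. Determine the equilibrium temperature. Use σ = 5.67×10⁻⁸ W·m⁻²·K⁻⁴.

T ≈ 121 K

At equilibrium, absorbed power = emitted power.
Absorbing cross-section = πr² = 6.940×10¹¹ m²; emitting surface = 4πr² = 2.776×10¹² m² (ratio 4).
(1−a)S·A_cross = εσ·A_surf·T⁴  ⇒  T⁴ = (1−a)S/(4σ).
T⁴ = 0.610·80.9/(4·5.67×10⁻⁸) = 2.176×10⁸ K⁴.
T = (2.176×10⁸)^(1/4).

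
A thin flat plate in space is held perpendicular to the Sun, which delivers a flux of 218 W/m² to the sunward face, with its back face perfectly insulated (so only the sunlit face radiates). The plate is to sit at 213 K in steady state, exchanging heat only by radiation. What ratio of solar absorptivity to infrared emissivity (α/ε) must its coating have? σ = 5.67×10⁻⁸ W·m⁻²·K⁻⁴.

α/ε ≈ 0.535

Balance: αS·A = εσ·1A·T⁴ ⇒ α/ε = σT⁴/S.
α/ε = 5.67×10⁻⁸·(213)⁴/218 = 5.67×10⁻⁸·2.058×10⁹/218.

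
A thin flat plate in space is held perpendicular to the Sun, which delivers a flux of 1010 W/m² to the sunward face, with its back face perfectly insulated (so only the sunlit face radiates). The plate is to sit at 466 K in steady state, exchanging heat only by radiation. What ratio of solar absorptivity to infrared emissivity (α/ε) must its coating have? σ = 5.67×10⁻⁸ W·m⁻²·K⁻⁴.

Balance: αS·A = εσ·1A·T⁴ ⇒ α/ε = σT⁴/S.
α/ε = 5.67×10⁻⁸·(466)⁴/1010 = 5.67×10⁻⁸·4.716×10¹⁰/1010.

α/ε ≈ 2.65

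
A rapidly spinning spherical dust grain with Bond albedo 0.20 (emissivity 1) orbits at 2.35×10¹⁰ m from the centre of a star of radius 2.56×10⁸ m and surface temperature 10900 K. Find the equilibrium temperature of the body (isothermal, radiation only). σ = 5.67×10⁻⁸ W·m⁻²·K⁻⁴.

T ≈ 761 K

The star's surface emits σT_*⁴; at distance d the flux is S = σT_*⁴(R_*/d)².
S = 5.67×10⁻⁸·(10900)⁴·(2.56×10⁸/2.35×10¹⁰)² = 94980 W/m².
For an isothermal sphere T⁴ = (1−a)S/(4σ) = 3.350×10¹¹ K⁴.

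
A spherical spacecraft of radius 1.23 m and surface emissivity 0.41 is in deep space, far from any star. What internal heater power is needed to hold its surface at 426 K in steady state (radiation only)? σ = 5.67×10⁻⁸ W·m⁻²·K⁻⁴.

P = εσ·4πr²·T⁴.
4πr² = 19.01 m²; T⁴ = 3.293×10¹⁰ K⁴.
P = 0.41·5.67×10⁻⁸·19.01·3.293×10¹⁰.

P ≈ 14600 W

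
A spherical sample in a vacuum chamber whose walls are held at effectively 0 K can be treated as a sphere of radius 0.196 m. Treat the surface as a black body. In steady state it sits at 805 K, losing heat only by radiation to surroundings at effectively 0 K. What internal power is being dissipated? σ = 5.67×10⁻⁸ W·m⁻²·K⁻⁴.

P ≈ 11500 W

Steady state: P = εσA T⁴.
A = 4πr² = 0.4827 m²; T⁴ = (805)⁴ = 4.199×10¹¹ K⁴.
P = 1.0 × 5.67×10⁻⁸ × 0.4827 × 4.199×10¹¹.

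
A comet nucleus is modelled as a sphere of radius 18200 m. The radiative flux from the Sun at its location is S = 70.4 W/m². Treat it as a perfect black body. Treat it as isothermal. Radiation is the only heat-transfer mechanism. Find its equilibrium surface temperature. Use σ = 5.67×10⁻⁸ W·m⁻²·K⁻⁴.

T ≈ 133 K

At equilibrium, absorbed power = emitted power.
Absorbing cross-section = πr² = 1.041×10⁹ m²; emitting surface = 4πr² = 4.162×10⁹ m² (ratio 4).
S·A_cross = εσ·A_surf·T⁴  ⇒  T⁴ = S/(4σ).
T⁴ = 1.00·70.4/(4·5.67×10⁻⁸) = 3.104×10⁸ K⁴.
T = (3.104×10⁸)^(1/4).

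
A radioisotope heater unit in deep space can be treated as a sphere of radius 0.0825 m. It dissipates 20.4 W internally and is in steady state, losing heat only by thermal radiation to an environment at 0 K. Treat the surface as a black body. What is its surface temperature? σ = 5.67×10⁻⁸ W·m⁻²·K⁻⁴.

T ≈ 255 K

Steady state: internal power = radiated power, P = εσA T⁴.
Radiating area A = 4πr² = 0.08553 m².
T⁴ = P/(εσA) = 20.4/(1.0·5.67×10⁻⁸·0.08553) = 4.207×10⁹ K⁴.
T = (4.207×10⁹)^(1/4).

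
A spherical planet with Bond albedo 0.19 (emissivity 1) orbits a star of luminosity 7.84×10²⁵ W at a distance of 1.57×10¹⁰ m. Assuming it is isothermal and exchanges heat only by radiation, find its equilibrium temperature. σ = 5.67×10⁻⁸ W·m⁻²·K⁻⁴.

T ≈ 548 K

First find the stellar flux at distance d: S = L/(4πd²) = 7.84×10²⁵/(4π·(1.57×10¹⁰)²) = 25310 W/m².
For an isothermal sphere, absorbed (1−a)S·πr² = emitted σ·4πr²·T⁴, so T⁴ = (1−a)S/(4σ).
T⁴ = 0.810·25310/(4·5.67×10⁻⁸) = 9.040×10¹⁰ K⁴.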